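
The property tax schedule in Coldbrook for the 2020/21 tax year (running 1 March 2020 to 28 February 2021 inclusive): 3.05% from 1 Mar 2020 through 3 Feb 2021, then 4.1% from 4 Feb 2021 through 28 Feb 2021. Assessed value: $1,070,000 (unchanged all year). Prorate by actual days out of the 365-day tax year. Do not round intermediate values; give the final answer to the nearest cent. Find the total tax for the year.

$33,404.52

1 Mar 2020 – 3 Feb 2021: 340 days at 3.05% → $1,070,000 × 3.05% × 340/365 = $30,399.7260
4 Feb – 28 Feb 2021: 25 days at 4.1% → $1,070,000 × 4.1% × 25/365 = $3,004.7945
Total = $33,404.5205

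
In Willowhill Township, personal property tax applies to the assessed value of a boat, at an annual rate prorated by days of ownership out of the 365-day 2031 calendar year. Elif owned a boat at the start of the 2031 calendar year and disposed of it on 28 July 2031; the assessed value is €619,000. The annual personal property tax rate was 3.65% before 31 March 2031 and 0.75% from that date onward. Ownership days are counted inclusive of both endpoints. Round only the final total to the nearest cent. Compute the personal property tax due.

€7,035.40

1 January – 30 March 2031: 89 days at 3.65% → €619,000 × 3.65% × 89/365 = €5,509.1000
31 March – 28 July 2031: 120 days at 0.75% → €619,000 × 0.75% × 120/365 = €1,526.3014
Total = €7,035.4014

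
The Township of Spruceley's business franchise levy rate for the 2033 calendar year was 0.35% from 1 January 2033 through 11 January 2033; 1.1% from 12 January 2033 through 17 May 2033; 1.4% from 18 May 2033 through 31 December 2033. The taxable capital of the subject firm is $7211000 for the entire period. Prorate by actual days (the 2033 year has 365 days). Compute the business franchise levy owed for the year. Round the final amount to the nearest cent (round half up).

$91204.33

1 January – 11 January 2033: 11 days at 0.35% → $7211000 × 0.35% × 11/365 = $760.6123
12 January – 17 May 2033: 126 days at 1.1% → $7211000 × 1.1% × 126/365 = $27382.0438
18 May – 31 December 2033: 228 days at 1.4% → $7211000 × 1.4% × 228/365 = $63061.6767
Total = $91204.3329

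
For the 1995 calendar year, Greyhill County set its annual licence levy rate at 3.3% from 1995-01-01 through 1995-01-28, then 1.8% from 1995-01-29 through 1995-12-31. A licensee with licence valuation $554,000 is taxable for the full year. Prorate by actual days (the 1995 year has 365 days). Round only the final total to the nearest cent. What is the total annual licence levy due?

$10,609.48

1995-01-01 to 1995-01-28: 28 days at 3.3% → $554,000 × 3.3% × 28/365 = $1,402.4548
1995-01-29 to 1995-12-31: 337 days at 1.8% → $554,000 × 1.8% × 337/365 = $9,207.0247
Total = $10,609.4795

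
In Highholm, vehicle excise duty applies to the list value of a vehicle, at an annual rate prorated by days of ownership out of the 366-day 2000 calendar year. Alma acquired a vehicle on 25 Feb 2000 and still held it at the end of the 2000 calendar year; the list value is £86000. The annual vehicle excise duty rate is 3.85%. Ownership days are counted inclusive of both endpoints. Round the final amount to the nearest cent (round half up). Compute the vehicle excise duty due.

£2813.45

Days held (25 Feb – 31 Dec 2000): 311 out of 366
Tax = £86000 × 3.85% × 311/366 = £2813.4454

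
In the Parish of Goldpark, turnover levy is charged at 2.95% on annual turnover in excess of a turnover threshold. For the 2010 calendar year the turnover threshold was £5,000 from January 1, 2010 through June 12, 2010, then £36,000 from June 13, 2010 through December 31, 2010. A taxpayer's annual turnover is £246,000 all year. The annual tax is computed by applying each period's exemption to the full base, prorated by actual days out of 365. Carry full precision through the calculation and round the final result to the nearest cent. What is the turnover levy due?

£6,603.39

January 1 – June 12, 2010: 163 days, exemption £5,000 → (£246,000 − £5,000) × 2.95% × 163/365 = £3,174.9274
June 13 – December 31, 2010: 202 days, exemption £36,000 → (£246,000 − £36,000) × 2.95% × 202/365 = £3,428.4658
Total = £6,603.3932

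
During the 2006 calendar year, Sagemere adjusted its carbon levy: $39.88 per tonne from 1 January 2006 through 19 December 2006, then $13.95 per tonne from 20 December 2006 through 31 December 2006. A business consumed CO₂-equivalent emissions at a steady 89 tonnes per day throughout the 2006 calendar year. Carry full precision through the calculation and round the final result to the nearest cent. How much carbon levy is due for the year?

1 January – 19 December 2006: 353 days × 89 tonnes/day = 31,417 tonnes at $39.88/tonne → $1,252,909.96
20 December – 31 December 2006: 12 days × 89 tonnes/day = 1,068 tonnes at $13.95/tonne → $14,898.60

$1,267,808.56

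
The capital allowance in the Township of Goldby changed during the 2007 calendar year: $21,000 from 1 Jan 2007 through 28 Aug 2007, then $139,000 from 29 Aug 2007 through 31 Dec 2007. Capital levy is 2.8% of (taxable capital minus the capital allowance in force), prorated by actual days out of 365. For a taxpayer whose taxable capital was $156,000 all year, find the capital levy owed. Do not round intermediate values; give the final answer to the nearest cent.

$2,648.49

1 Jan – 28 Aug 2007: 240 days, exemption $21,000 → ($156,000 − $21,000) × 2.8% × 240/365 = $2,485.4795
29 Aug – 31 Dec 2007: 125 days, exemption $139,000 → ($156,000 − $139,000) × 2.8% × 125/365 = $163.0137
Total = $2,648.4932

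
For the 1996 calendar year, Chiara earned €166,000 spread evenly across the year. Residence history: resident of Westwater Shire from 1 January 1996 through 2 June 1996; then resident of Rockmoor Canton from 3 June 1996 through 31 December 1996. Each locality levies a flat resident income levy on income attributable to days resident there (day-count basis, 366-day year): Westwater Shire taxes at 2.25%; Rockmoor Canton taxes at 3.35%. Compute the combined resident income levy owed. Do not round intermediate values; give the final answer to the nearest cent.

€4,792.68

Westwater Shire, 1 January – 2 June 1996: 154 days → €166,000 × 2.25% × 154/366 = €1,571.5574
Rockmoor Canton, 3 June – 31 December 1996: 212 days → €166,000 × 3.35% × 212/366 = €3,221.1257
Total = €4,792.6831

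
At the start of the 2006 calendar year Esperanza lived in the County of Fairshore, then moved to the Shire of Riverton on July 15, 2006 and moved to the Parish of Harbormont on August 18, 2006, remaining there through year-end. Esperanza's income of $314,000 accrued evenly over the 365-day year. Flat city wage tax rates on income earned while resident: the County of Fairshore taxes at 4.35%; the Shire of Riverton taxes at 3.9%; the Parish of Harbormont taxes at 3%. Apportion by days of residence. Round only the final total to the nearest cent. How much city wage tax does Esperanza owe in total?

$11,947.92

The County of Fairshore, January 1 – July 14, 2006: 195 days → $314,000 × 4.35% × 195/365 = $7,297.2740
The Shire of Riverton, July 15 – August 17, 2006: 34 days → $314,000 × 3.9% × 34/365 = $1,140.7233
The Parish of Harbormont, August 18 – December 31, 2006: 136 days → $314,000 × 3% × 136/365 = $3,509.9178
Total = $11,947.9151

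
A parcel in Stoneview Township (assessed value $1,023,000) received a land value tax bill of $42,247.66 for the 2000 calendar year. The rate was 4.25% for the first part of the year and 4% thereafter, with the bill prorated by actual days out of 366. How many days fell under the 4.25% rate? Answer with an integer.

190 days

Let d = days at the first rate; then 366 − d days at the second rate.
$1,023,000 × [4.25%·d + 4%·(366−d)] / 366 = $42,247.66
Solving gives d = 190, so the new rate took effect on 9 July 2000.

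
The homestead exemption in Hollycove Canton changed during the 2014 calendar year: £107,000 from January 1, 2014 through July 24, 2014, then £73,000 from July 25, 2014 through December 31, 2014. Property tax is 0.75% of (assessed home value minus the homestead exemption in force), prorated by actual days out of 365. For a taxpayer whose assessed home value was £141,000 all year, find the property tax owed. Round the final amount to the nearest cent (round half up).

January 1 – July 24, 2014: 205 days, exemption £107,000 → (£141,000 − £107,000) × 0.75% × 205/365 = £143.2192
July 25 – December 31, 2014: 160 days, exemption £73,000 → (£141,000 − £73,000) × 0.75% × 160/365 = £223.5616
Total = £366.7808

£366.78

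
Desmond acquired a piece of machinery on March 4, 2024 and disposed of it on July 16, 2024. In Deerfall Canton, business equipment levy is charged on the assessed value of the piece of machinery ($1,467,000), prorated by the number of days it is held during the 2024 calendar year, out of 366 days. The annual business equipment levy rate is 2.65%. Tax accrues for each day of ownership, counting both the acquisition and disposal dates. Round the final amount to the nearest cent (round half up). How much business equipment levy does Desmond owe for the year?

Days held (March 4 – July 16, 2024): 135 out of 366
Tax = $1,467,000 × 2.65% × 135/366 = $14,339.3238

$14,339.32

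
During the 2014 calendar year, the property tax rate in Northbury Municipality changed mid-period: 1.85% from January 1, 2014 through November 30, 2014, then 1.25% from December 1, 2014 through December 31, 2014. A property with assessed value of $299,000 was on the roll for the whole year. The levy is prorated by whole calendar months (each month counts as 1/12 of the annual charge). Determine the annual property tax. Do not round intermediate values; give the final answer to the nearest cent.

$5,382.00

January 1 – November 30, 2014: 11 months at 1.85% → $299,000 × 1.85% × 11/12 = $5,070.5417
December 1 – December 31, 2014: 1 month at 1.25% → $299,000 × 1.25% × 1/12 = $311.4583
Total = $5,382.0000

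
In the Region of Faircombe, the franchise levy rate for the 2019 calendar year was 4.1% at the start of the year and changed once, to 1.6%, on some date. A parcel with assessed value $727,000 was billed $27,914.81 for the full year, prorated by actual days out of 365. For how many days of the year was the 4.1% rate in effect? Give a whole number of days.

Let d = days at the first rate; then 365 − d days at the second rate.
$727,000 × [4.1%·d + 1.6%·(365−d)] / 365 = $27,914.81
Solving gives d = 327, so the new rate took effect on 24 November 2019.

327 days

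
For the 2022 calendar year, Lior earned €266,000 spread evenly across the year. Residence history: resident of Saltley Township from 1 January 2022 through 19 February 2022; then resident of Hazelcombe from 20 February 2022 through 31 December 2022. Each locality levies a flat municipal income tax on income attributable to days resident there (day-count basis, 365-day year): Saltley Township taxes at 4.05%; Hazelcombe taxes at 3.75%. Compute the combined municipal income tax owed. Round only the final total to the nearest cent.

Saltley Township, 1 January – 19 February 2022: 50 days → €266,000 × 4.05% × 50/365 = €1,475.7534
Hazelcombe, 20 February – 31 December 2022: 315 days → €266,000 × 3.75% × 315/365 = €8,608.5616
Total = €10,084.3151

€10,084.32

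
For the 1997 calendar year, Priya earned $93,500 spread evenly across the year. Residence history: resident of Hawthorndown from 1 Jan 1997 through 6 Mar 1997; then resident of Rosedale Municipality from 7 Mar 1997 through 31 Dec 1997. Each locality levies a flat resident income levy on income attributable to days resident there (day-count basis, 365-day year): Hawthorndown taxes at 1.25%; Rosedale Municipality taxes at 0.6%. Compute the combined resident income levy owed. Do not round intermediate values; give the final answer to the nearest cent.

Hawthorndown, 1 Jan – 6 Mar 1997: 65 days → $93,500 × 1.25% × 65/365 = $208.1336
Rosedale Municipality, 7 Mar – 31 Dec 1997: 300 days → $93,500 × 0.6% × 300/365 = $461.0959
Total = $669.2295

$669.23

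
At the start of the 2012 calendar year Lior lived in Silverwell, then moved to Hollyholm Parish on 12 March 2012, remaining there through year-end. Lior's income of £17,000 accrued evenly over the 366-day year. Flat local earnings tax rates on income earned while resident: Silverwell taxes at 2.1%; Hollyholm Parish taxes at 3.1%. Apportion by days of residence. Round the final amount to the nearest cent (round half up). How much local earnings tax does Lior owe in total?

£494.02

Silverwell, 1 January – 11 March 2012: 71 days → £17,000 × 2.1% × 71/366 = £69.2541
Hollyholm Parish, 12 March – 31 December 2012: 295 days → £17,000 × 3.1% × 295/366 = £424.7678
Total = £494.0219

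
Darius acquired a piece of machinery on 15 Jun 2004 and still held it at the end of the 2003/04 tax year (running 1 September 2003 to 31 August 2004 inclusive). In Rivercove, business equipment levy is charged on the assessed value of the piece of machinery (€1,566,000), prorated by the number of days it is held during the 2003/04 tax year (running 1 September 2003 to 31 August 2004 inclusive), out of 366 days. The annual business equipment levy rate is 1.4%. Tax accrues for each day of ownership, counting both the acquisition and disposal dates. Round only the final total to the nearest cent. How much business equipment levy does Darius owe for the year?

Days held (15 Jun – 31 Aug 2004): 78 out of 366
Tax = €1,566,000 × 1.4% × 78/366 = €4,672.3279

€4,672.33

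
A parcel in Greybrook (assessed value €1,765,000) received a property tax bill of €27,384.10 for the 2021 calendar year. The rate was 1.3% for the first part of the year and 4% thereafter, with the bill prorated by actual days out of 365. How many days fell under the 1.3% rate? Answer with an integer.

331 days

Let d = days at the first rate; then 365 − d days at the second rate.
€1,765,000 × [1.3%·d + 4%·(365−d)] / 365 = €27,384.10
Solving gives d = 331, so the new rate took effect on 28 Nov 2021.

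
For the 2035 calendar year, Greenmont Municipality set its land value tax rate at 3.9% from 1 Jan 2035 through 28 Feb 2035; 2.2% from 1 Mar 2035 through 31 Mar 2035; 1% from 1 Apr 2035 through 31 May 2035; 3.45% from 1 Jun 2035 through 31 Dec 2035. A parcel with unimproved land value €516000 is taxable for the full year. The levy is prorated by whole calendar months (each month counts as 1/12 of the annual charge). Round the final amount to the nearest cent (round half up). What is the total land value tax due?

€15544.50

1 Jan – 28 Feb 2035: 2 months at 3.9% → €516000 × 3.9% × 2/12 = €3354.0000
1 Mar – 31 Mar 2035: 1 month at 2.2% → €516000 × 2.2% × 1/12 = €946.0000
1 Apr – 31 May 2035: 2 months at 1% → €516000 × 1% × 2/12 = €860.0000
1 Jun – 31 Dec 2035: 7 months at 3.45% → €516000 × 3.45% × 7/12 = €10384.5000
Total = €15544.5000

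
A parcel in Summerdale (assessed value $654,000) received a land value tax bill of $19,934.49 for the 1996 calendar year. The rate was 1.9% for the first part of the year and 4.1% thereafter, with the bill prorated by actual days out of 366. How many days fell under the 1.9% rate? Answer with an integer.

Let d = days at the first rate; then 366 − d days at the second rate.
$654,000 × [1.9%·d + 4.1%·(366−d)] / 366 = $19,934.49
Solving gives d = 175, so the new rate took effect on June 24, 1996.

175 days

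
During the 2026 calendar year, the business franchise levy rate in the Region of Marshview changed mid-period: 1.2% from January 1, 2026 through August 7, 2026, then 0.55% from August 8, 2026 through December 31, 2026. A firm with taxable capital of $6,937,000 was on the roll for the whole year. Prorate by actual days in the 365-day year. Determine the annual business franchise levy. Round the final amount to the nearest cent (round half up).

$65,207.80

January 1 – August 7, 2026: 219 days at 1.2% → $6,937,000 × 1.2% × 219/365 = $49,946.4000
August 8 – December 31, 2026: 146 days at 0.55% → $6,937,000 × 0.55% × 146/365 = $15,261.4000
Total = $65,207.8000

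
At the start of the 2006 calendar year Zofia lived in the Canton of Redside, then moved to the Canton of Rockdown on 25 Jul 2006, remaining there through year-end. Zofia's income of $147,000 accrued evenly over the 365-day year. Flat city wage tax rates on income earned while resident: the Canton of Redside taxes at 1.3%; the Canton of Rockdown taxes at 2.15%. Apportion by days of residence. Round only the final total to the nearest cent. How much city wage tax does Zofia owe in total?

$2,458.73

The Canton of Redside, 1 Jan – 24 Jul 2006: 205 days → $147,000 × 1.3% × 205/365 = $1,073.3014
The Canton of Rockdown, 25 Jul – 31 Dec 2006: 160 days → $147,000 × 2.15% × 160/365 = $1,385.4247
Total = $2,458.7260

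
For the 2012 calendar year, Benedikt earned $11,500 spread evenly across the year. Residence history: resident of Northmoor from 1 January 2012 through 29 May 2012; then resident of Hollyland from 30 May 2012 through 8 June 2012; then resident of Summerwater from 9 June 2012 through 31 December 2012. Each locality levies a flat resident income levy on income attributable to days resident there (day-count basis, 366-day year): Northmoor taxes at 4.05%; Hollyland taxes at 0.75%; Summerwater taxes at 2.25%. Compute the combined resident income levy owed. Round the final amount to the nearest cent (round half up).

Northmoor, 1 January – 29 May 2012: 150 days → $11,500 × 4.05% × 150/366 = $190.8811
Hollyland, 30 May – 8 June 2012: 10 days → $11,500 × 0.75% × 10/366 = $2.3566
Summerwater, 9 June – 31 December 2012: 206 days → $11,500 × 2.25% × 206/366 = $145.6352
Total = $338.8730

$338.87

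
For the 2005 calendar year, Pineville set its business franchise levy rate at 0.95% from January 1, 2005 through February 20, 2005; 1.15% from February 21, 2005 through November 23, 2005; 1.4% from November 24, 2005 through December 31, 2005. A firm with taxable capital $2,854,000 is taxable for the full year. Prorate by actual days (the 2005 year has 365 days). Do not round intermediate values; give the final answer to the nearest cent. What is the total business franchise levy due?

January 1 – February 20, 2005: 51 days at 0.95% → $2,854,000 × 0.95% × 51/365 = $3,788.3918
February 21 – November 23, 2005: 276 days at 1.15% → $2,854,000 × 1.15% × 276/365 = $24,818.0712
November 24 – December 31, 2005: 38 days at 1.4% → $2,854,000 × 1.4% × 38/365 = $4,159.8027
Total = $32,766.2658

$32,766.27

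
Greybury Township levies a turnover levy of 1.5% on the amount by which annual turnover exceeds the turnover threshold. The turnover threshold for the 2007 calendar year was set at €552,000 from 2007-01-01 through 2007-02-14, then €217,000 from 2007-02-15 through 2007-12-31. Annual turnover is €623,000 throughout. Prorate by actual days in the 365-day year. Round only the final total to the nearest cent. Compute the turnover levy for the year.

€5,470.48

2007-01-01 to 2007-02-14: 45 days, exemption €552,000 → (€623,000 − €552,000) × 1.5% × 45/365 = €131.3014
2007-02-15 to 2007-12-31: 320 days, exemption €217,000 → (€623,000 − €217,000) × 1.5% × 320/365 = €5,339.1781
Total = €5,470.4795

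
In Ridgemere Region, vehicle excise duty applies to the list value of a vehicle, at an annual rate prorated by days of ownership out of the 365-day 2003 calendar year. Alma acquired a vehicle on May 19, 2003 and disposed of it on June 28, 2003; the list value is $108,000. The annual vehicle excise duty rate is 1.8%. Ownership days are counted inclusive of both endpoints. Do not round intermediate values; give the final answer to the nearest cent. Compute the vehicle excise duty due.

Days held (May 19 – June 28, 2003): 41 out of 365
Tax = $108,000 × 1.8% × 41/365 = $218.3671

$218.37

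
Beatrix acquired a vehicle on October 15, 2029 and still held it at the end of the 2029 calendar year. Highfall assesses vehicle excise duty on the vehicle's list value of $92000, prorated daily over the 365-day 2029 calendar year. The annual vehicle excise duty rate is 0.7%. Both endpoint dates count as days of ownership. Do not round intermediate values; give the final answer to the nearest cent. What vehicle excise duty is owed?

Days held (October 15 – December 31, 2029): 78 out of 365
Tax = $92000 × 0.7% × 78/365 = $137.6219

$137.62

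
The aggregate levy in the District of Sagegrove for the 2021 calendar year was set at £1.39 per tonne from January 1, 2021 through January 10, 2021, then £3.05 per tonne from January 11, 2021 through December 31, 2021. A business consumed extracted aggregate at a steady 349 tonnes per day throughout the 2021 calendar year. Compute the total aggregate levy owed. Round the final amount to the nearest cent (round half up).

£382,730.85

January 1 – January 10, 2021: 10 days × 349 tonnes/day = 3,490 tonnes at £1.39/tonne → £4,851.10
January 11 – December 31, 2021: 355 days × 349 tonnes/day = 123,895 tonnes at £3.05/tonne → £377,879.75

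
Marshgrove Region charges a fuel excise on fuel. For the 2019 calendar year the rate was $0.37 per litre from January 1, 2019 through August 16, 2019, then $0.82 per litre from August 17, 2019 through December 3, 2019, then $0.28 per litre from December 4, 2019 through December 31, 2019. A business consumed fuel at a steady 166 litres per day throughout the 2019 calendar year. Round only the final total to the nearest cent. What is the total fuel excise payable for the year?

January 1 – August 16, 2019: 228 days × 166 litres/day = 37,848 litres at $0.37/litre → $14003.76
August 17 – December 3, 2019: 109 days × 166 litres/day = 18,094 litres at $0.82/litre → $14837.08
December 4 – December 31, 2019: 28 days × 166 litres/day = 4,648 litres at $0.28/litre → $1301.44

$30142.28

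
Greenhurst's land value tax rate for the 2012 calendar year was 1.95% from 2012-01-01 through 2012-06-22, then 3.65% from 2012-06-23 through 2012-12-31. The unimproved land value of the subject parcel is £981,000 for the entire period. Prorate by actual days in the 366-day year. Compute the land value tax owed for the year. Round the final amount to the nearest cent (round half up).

£27,878.09

2012-01-01 to 2012-06-22: 174 days at 1.95% → £981,000 × 1.95% × 174/366 = £9,094.3525
2012-06-23 to 2012-12-31: 192 days at 3.65% → £981,000 × 3.65% × 192/366 = £18,783.7377
Total = £27,878.0902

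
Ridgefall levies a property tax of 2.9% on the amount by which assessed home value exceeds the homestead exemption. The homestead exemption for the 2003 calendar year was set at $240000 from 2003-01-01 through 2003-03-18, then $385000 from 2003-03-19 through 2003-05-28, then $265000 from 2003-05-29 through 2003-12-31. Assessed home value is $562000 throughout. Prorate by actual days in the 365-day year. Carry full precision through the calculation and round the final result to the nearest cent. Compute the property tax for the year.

2003-01-01 to 2003-03-18: 77 days, exemption $240000 → ($562000 − $240000) × 2.9% × 77/365 = $1969.9342
2003-03-19 to 2003-05-28: 71 days, exemption $385000 → ($562000 − $385000) × 2.9% × 71/365 = $998.4740
2003-05-29 to 2003-12-31: 217 days, exemption $265000 → ($562000 − $265000) × 2.9% × 217/365 = $5120.6055
Total = $8089.0137

$8089.01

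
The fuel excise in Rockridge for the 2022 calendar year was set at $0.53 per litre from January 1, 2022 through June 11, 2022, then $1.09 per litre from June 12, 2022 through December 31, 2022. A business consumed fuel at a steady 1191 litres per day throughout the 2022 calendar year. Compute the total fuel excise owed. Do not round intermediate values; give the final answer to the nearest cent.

$365791.83

January 1 – June 11, 2022: 162 days × 1191 litres/day = 192,942 litres at $0.53/litre → $102259.26
June 12 – December 31, 2022: 203 days × 1191 litres/day = 241,773 litres at $1.09/litre → $263532.57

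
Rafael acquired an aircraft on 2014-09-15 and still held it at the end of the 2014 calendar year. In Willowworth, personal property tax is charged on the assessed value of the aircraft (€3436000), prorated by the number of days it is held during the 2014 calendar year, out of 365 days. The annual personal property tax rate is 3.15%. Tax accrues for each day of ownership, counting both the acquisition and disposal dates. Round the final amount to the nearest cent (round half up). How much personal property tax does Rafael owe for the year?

€32025.40

Days held (2014-09-15 to 2014-12-31): 108 out of 365
Tax = €3436000 × 3.15% × 108/365 = €32025.4027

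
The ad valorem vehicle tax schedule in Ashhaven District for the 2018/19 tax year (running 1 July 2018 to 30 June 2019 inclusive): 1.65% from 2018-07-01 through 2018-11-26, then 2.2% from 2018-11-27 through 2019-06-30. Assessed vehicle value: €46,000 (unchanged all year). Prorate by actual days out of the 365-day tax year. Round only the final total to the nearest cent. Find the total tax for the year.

2018-07-01 to 2018-11-26: 149 days at 1.65% → €46,000 × 1.65% × 149/365 = €309.8384
2018-11-27 to 2019-06-30: 216 days at 2.2% → €46,000 × 2.2% × 216/365 = €598.8822
Total = €908.7205

€908.72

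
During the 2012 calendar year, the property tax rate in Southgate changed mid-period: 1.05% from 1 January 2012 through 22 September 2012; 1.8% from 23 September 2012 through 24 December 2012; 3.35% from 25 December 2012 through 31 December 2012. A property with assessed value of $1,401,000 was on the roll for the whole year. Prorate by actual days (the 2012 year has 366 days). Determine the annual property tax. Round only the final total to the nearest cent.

1 January – 22 September 2012: 266 days at 1.05% → $1,401,000 × 1.05% × 266/366 = $10,691.2377
23 September – 24 December 2012: 93 days at 1.8% → $1,401,000 × 1.8% × 93/366 = $6,407.8525
25 December – 31 December 2012: 7 days at 3.35% → $1,401,000 × 3.35% × 7/366 = $897.6352
Total = $17,996.7254

$17,996.73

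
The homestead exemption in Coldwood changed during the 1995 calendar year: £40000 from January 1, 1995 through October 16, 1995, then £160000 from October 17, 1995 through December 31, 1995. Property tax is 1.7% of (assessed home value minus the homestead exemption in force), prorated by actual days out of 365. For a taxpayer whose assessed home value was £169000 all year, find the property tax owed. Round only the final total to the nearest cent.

£1768.23

January 1 – October 16, 1995: 289 days, exemption £40000 → (£169000 − £40000) × 1.7% × 289/365 = £1736.3753
October 17 – December 31, 1995: 76 days, exemption £160000 → (£169000 − £160000) × 1.7% × 76/365 = £31.8575
Total = £1768.2329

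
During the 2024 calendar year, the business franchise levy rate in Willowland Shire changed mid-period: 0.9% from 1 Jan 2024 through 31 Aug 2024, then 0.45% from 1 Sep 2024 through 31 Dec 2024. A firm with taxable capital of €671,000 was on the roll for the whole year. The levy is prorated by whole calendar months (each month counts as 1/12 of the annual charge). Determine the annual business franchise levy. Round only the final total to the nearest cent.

1 Jan – 31 Aug 2024: 8 months at 0.9% → €671,000 × 0.9% × 8/12 = €4,026.0000
1 Sep – 31 Dec 2024: 4 months at 0.45% → €671,000 × 0.45% × 4/12 = €1,006.5000
Total = €5,032.5000

€5,032.50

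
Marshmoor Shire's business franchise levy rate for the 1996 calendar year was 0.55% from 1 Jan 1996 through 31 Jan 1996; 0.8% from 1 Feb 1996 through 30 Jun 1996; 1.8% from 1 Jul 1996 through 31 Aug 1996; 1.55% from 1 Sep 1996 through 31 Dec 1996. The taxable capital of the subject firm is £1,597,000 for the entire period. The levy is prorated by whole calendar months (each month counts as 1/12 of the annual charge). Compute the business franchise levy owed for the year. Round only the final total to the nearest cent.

£19,097.46

1 Jan – 31 Jan 1996: 1 month at 0.55% → £1,597,000 × 0.55% × 1/12 = £731.9583
1 Feb – 30 Jun 1996: 5 months at 0.8% → £1,597,000 × 0.8% × 5/12 = £5,323.3333
1 Jul – 31 Aug 1996: 2 months at 1.8% → £1,597,000 × 1.8% × 2/12 = £4,791.0000
1 Sep – 31 Dec 1996: 4 months at 1.55% → £1,597,000 × 1.55% × 4/12 = £8,251.1667
Total = £19,097.4583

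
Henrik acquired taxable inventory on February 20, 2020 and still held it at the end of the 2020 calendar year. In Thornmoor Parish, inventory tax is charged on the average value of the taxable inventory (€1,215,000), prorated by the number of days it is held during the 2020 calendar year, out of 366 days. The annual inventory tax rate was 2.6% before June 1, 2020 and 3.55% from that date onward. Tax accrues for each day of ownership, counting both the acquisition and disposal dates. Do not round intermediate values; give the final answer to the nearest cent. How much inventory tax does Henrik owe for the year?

€34,023.32

February 20 – May 31, 2020: 102 days at 2.6% → €1,215,000 × 2.6% × 102/366 = €8,803.7705
June 1 – December 31, 2020: 214 days at 3.55% → €1,215,000 × 3.55% × 214/366 = €25,219.5492
Total = €34,023.3197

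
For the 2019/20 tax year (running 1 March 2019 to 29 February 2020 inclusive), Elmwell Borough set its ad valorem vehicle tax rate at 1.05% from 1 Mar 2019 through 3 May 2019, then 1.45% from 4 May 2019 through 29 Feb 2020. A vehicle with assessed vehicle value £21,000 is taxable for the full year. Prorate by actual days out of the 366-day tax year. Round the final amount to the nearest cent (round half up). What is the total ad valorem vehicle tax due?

1 Mar – 3 May 2019: 64 days at 1.05% → £21,000 × 1.05% × 64/366 = £38.5574
4 May 2019 – 29 Feb 2020: 302 days at 1.45% → £21,000 × 1.45% × 302/366 = £251.2541
Total = £289.8115

£289.81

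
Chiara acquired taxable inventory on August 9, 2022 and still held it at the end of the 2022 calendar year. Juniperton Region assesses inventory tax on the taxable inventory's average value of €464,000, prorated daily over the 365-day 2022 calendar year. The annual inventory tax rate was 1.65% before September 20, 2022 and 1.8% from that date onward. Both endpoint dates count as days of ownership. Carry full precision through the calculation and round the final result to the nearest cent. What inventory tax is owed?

August 9 – September 19, 2022: 42 days at 1.65% → €464,000 × 1.65% × 42/365 = €880.9644
September 20 – December 31, 2022: 103 days at 1.8% → €464,000 × 1.8% × 103/365 = €2,356.8658
Total = €3,237.8301

€3,237.83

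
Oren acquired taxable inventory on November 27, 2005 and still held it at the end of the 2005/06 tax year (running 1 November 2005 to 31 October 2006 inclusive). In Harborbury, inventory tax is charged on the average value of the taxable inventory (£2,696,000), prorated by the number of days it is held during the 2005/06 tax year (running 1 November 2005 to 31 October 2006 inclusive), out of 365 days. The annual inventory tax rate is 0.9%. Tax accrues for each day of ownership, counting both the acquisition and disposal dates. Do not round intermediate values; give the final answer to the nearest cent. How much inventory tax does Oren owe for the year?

£22,535.61

Days held (November 27, 2005 – October 31, 2006): 339 out of 365
Tax = £2,696,000 × 0.9% × 339/365 = £22,535.6055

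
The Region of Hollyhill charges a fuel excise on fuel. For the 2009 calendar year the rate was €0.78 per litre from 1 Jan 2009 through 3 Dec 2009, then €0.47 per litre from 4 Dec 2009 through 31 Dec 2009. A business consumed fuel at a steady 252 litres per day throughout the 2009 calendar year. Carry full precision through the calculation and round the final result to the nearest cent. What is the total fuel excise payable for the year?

€69,557.04

1 Jan – 3 Dec 2009: 337 days × 252 litres/day = 84,924 litres at €0.78/litre → €66,240.72
4 Dec – 31 Dec 2009: 28 days × 252 litres/day = 7,056 litres at €0.47/litre → €3,316.32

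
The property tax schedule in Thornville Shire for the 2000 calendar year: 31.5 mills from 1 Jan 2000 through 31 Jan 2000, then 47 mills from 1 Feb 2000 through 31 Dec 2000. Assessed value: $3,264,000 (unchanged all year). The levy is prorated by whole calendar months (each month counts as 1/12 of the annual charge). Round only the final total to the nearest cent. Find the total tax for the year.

$149,192.00

1 Jan – 31 Jan 2000: 1 month at 31.5 mills → $3,264,000 × 3.15% × 1/12 = $8,568.0000
1 Feb – 31 Dec 2000: 11 months at 47 mills → $3,264,000 × 4.7% × 11/12 = $140,624.0000
Total = $149,192.0000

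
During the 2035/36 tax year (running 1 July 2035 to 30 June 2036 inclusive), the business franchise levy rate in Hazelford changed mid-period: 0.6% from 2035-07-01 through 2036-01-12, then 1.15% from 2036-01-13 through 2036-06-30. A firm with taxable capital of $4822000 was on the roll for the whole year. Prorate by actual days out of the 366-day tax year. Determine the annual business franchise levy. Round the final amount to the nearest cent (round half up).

2035-07-01 to 2036-01-12: 196 days at 0.6% → $4822000 × 0.6% × 196/366 = $15493.6393
2036-01-13 to 2036-06-30: 170 days at 1.15% → $4822000 × 1.15% × 170/366 = $25756.8579
Total = $41250.4973

$41250.50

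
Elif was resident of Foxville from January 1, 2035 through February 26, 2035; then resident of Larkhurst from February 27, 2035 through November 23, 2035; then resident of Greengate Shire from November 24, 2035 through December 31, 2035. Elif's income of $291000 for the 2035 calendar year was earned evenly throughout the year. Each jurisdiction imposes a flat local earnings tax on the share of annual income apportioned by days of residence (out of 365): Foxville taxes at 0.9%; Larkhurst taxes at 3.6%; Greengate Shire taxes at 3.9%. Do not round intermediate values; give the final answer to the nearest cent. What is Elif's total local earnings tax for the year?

$9339.90

Foxville, January 1 – February 26, 2035: 57 days → $291000 × 0.9% × 57/365 = $408.9945
Larkhurst, February 27 – November 23, 2035: 270 days → $291000 × 3.6% × 270/365 = $7749.3699
Greengate Shire, November 24 – December 31, 2035: 38 days → $291000 × 3.9% × 38/365 = $1181.5397
Total = $9339.9041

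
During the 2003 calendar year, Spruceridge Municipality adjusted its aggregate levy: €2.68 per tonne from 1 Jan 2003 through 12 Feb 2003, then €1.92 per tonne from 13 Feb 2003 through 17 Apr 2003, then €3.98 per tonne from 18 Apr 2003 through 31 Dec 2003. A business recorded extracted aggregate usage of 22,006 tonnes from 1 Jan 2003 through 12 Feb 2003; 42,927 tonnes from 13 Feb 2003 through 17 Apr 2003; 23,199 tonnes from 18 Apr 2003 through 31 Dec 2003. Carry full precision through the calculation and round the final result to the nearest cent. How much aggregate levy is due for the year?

1 Jan – 12 Feb 2003: 22,006 tonnes at €2.68/tonne → €58,976.08
13 Feb – 17 Apr 2003: 42,927 tonnes at €1.92/tonne → €82,419.84
18 Apr – 31 Dec 2003: 23,199 tonnes at €3.98/tonne → €92,332.02

€233,727.94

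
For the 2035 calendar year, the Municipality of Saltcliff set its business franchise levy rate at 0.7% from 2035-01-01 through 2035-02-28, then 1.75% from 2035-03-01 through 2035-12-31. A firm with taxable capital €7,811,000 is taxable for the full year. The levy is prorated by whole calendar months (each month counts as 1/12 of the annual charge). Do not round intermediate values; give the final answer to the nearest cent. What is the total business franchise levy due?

€123,023.25

2035-01-01 to 2035-02-28: 2 months at 0.7% → €7,811,000 × 0.7% × 2/12 = €9,112.8333
2035-03-01 to 2035-12-31: 10 months at 1.75% → €7,811,000 × 1.75% × 10/12 = €113,910.4167
Total = €123,023.2500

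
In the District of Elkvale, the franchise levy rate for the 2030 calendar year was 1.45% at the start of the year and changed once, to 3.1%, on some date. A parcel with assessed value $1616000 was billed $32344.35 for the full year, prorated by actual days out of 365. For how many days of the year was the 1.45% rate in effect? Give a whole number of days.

Let d = days at the first rate; then 365 − d days at the second rate.
$1616000 × [1.45%·d + 3.1%·(365−d)] / 365 = $32344.35
Solving gives d = 243, so the new rate took effect on 1 Sep 2030.

243 days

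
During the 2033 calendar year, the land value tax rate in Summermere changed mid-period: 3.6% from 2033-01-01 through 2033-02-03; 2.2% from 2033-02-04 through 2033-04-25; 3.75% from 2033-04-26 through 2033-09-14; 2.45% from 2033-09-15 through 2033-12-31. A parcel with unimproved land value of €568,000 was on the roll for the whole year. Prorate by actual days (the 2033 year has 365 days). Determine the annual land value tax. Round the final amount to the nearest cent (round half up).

€17,082.02

2033-01-01 to 2033-02-03: 34 days at 3.6% → €568,000 × 3.6% × 34/365 = €1,904.7452
2033-02-04 to 2033-04-25: 81 days at 2.2% → €568,000 × 2.2% × 81/365 = €2,773.0849
2033-04-26 to 2033-09-14: 142 days at 3.75% → €568,000 × 3.75% × 142/365 = €8,286.5753
2033-09-15 to 2033-12-31: 108 days at 2.45% → €568,000 × 2.45% × 108/365 = €4,117.6110
Total = €17,082.0164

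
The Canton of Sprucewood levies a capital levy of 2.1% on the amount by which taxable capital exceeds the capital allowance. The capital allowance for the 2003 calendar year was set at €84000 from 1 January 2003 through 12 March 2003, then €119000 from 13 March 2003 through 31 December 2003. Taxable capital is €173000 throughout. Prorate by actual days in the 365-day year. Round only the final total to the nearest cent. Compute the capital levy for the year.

1 January – 12 March 2003: 71 days, exemption €84000 → (€173000 − €84000) × 2.1% × 71/365 = €363.5589
13 March – 31 December 2003: 294 days, exemption €119000 → (€173000 − €119000) × 2.1% × 294/365 = €913.4137
Total = €1276.9726

€1276.97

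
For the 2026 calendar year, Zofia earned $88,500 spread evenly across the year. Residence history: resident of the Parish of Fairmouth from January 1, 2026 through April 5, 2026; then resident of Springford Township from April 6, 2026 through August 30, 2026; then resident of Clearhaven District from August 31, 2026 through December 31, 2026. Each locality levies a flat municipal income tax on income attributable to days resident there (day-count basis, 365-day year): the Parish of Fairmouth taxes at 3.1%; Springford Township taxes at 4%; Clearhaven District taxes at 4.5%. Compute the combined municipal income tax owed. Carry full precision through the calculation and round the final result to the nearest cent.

$3,481.81

The Parish of Fairmouth, January 1 – April 5, 2026: 95 days → $88,500 × 3.1% × 95/365 = $714.0616
Springford Township, April 6 – August 30, 2026: 147 days → $88,500 × 4% × 147/365 = $1,425.6986
Clearhaven District, August 31 – December 31, 2026: 123 days → $88,500 × 4.5% × 123/365 = $1,342.0479
Total = $3,481.8082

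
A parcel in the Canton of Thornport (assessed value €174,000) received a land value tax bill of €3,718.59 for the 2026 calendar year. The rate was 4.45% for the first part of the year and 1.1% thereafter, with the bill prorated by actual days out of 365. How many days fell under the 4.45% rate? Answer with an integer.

Let d = days at the first rate; then 365 − d days at the second rate.
€174,000 × [4.45%·d + 1.1%·(365−d)] / 365 = €3,718.59
Solving gives d = 113, so the new rate took effect on 24 April 2026.

113 days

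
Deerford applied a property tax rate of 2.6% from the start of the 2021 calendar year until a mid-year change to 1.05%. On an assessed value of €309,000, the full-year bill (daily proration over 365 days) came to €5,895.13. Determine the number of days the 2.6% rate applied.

202 days

Let d = days at the first rate; then 365 − d days at the second rate.
€309,000 × [2.6%·d + 1.05%·(365−d)] / 365 = €5,895.13
Solving gives d = 202, so the new rate took effect on July 22, 2021.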